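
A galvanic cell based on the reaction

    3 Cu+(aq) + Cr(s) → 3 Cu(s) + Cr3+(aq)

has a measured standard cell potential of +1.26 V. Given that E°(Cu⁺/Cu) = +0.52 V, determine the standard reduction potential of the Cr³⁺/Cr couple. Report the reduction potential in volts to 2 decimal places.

In the reaction as written the Cu⁺/Cu couple is reduced (cathode) and Cr³⁺/Cr is oxidized (anode), so E°cell = E°(Cu⁺/Cu) − E°(Cr³⁺/Cr).
E°(Cr³⁺/Cr) = E°(cathode) − E°cell = +0.52 − (+1.26) = −0.74 V.

−0.74 V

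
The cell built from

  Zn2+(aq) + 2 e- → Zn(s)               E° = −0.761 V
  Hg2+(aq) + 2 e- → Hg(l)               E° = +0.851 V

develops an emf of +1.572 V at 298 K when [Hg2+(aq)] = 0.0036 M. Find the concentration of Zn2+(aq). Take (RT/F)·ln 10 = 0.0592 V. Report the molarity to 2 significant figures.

With Hg²⁺/Hg at the cathode and Zn²⁺/Zn at the anode, E°cell = +0.851 − (−0.761) = +1.612 V (n = 2).
Rearranging E = E° − (0.0592/n)·log Q gives log Q = 2(+1.612 − (+1.572))/0.0592 = 1.351.
The balanced reaction is Hg2+(aq) + Zn(s) → Hg(l) + Zn2+(aq), so Q = [Zn2+(aq)] / [Hg2+(aq)].
Isolating [Zn2+(aq)] in Q = 10^{1.351} yields log [Zn2+(aq)] = −1.093, i.e. 0.081 M.

0.081 M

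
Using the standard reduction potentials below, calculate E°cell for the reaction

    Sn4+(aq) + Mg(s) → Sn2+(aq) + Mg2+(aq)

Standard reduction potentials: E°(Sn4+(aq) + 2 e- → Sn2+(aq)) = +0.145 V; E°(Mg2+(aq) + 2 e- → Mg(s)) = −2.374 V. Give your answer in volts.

+2.519 V

In the reaction as written, Sn4+(aq) is reduced (cathode) and Mg2+(aq) is produced by oxidation at the anode.
E°cell = E°(cathode) − E°(anode) = +0.145 − (−2.374) = +2.519 V.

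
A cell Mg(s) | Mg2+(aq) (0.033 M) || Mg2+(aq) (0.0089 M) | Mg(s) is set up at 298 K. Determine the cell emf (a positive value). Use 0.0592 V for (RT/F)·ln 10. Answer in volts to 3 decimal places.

For a concentration cell E°cell = 0, since both electrodes use the same couple.
The compartment with the higher Mg2+(aq) concentration (0.033 M) acts as the cathode; ions are reduced there and produced at the dilute (0.0089 M) anode.
With n = 2, Ecell = −(0.0592/2)·log([dilute]/[conc]) = −(0.0592/2)·log(0.0089/0.033) = +0.017 V.

0.017 V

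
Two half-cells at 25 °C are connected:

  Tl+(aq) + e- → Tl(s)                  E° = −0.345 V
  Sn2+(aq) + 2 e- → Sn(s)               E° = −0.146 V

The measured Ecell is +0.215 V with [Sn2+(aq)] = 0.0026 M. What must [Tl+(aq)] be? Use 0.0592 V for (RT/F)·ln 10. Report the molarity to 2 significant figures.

Sn²⁺/Sn is the cathode (higher E°); E°cell = −0.146 − (−0.345) = +0.199 V with n = 2.
Since E = E° − (0.0592/n)·log Q, log Q = n(E° − E)/0.0592 = −0.541.
Balancing electrons gives Sn2+(aq) + 2 Tl(s) → Sn(s) + 2 Tl+(aq); thus Q = [Tl+(aq)]^2 / [Sn2+(aq)].
Solving for the unknown gives log [Tl+(aq)] = −1.563, so [Tl+(aq)] ≈ 0.027 M.

0.027 M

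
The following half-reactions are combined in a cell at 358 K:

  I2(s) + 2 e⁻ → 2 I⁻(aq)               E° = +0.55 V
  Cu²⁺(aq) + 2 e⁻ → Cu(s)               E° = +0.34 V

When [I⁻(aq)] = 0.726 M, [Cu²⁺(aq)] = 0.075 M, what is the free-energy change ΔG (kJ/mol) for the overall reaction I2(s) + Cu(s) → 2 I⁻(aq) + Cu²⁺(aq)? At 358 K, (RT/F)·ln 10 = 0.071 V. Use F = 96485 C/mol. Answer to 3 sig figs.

The standard cell potential is +0.55 − (+0.34) = +0.21 V, with n = 2 electrons in the balanced equation.
Here Q = [I⁻(aq)]^2·[Cu²⁺(aq)] = 0.0395 (log Q = −1.403), giving E = +0.21 − (0.071/2)·(−1.403) = +0.2598 V.
ΔG = −nFE = −(2)(96485)(+0.2598) J/mol = −50.1 kJ/mol.

−50.1 kJ/mol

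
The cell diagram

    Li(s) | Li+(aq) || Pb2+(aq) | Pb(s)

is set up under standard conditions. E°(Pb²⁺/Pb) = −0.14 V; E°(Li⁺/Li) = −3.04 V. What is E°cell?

+2.90 V

By convention the left-hand electrode in cell notation is the anode (oxidation) and the right-hand electrode is the cathode (reduction).
E°cell = E°(right) − E°(left) = −0.14 − (−3.04) = +2.90 V.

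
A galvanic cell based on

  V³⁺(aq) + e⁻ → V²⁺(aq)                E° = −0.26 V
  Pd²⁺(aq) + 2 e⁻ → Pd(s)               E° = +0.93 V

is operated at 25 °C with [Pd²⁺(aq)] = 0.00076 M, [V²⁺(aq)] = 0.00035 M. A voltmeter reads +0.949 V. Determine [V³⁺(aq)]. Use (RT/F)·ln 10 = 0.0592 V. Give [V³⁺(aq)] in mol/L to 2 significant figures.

0.11 M

The Pd²⁺/Pd couple has the larger reduction potential, so it is the cathode: E°cell = +0.93 − (−0.26) = +1.19 V and n = 2.
Rearranging E = E° − (0.0592/n)·log Q gives log Q = 2(+1.19 − (+0.949))/0.0592 = 8.142.
The balanced reaction is Pd²⁺(aq) + 2 V²⁺(aq) → Pd(s) + 2 V³⁺(aq), so Q = [V³⁺(aq)]^2 / ([Pd²⁺(aq)]·[V²⁺(aq)]^2).
Solving for the unknown gives log [V³⁺(aq)] = −0.945, so [V³⁺(aq)] ≈ 0.11 M.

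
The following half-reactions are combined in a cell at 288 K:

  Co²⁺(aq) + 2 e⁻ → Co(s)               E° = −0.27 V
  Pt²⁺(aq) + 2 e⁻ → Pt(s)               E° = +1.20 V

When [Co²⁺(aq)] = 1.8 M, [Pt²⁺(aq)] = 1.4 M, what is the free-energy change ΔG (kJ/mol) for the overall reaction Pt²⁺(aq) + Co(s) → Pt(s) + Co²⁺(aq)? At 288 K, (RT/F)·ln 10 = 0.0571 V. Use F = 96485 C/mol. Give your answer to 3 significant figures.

With Pt²⁺/Pt reduced at the cathode, E°cell = +1.20 − (−0.27) = +1.47 V and n = 2.
Q = [Co²⁺(aq)] / [Pt²⁺(aq)] = 1.29, so log Q = 0.109 and E = +1.47 − (0.0571/2)(0.109) = +1.4669 V.
Then ΔG = −nFE = −2 × 96485 × +1.4669 J/mol = −283 kJ/mol.

−283 kJ/mol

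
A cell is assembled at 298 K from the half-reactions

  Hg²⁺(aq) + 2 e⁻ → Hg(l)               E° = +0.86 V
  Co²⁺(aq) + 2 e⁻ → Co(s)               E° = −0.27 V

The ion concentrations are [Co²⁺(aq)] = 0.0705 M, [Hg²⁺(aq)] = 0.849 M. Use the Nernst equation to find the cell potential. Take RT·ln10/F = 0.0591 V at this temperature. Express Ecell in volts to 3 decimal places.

The Hg²⁺/Hg couple has the more positive E°, so it is the cathode; Co²⁺/Co is the anode.
E°cell = E°cat − E°an = +0.86 − (−0.27) = +1.13 V; n = 2.
For the overall reaction Hg²⁺(aq) + Co(s) → Hg(l) + Co²⁺(aq), Q = [Co²⁺(aq)] / [Hg²⁺(aq)] = 0.083, giving log Q = −1.081.
Applying E = E° − (RT ln10/nF)·log Q gives +1.13 − (0.0591/2)(−1.081) = +1.162 V.

+1.162 V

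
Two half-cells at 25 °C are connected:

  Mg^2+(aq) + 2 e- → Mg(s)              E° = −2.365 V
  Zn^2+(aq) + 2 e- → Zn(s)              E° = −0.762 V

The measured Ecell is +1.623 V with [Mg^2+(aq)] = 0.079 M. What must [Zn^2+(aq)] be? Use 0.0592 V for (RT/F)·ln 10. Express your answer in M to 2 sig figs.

With Zn²⁺/Zn at the cathode and Mg²⁺/Mg at the anode, E°cell = −0.762 − (−2.365) = +1.603 V (n = 2).
Since E = E° − (0.0592/n)·log Q, log Q = n(E° − E)/0.0592 = −0.676.
For Zn^2+(aq) + Mg(s) → Zn(s) + Mg^2+(aq), the reaction quotient is Q = [Mg^2+(aq)] / [Zn^2+(aq)].
Isolating [Zn^2+(aq)] in Q = 10^{−0.676} yields log [Zn^2+(aq)] = −0.426, i.e. 0.37 M.

0.37 M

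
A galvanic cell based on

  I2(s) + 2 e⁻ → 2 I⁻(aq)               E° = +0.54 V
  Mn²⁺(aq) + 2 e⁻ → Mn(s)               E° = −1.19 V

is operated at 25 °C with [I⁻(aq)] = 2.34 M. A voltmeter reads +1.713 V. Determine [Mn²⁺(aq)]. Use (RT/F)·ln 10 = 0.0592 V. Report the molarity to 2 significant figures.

The I₂/I⁻ couple has the larger reduction potential, so it is the cathode: E°cell = +0.54 − (−1.19) = +1.73 V and n = 2.
Since E = E° − (0.0592/n)·log Q, log Q = n(E° − E)/0.0592 = 0.574.
For I2(s) + Mn(s) → 2 I⁻(aq) + Mn²⁺(aq), the reaction quotient is Q = [I⁻(aq)]^2·[Mn²⁺(aq)].
Solving for the unknown gives log [Mn²⁺(aq)] = −0.164, so [Mn²⁺(aq)] ≈ 0.69 M.

0.69 M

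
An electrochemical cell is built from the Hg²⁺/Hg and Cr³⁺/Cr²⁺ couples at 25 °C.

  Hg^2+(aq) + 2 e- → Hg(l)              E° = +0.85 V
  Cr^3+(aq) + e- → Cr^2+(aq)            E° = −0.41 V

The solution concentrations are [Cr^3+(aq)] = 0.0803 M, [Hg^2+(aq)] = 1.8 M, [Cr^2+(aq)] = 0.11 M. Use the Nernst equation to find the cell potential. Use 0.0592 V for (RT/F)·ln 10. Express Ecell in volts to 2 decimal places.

The Hg²⁺/Hg couple has the more positive E°, so it is the cathode; Cr³⁺/Cr²⁺ is the anode.
E°cell = +0.85 − (−0.41) = +1.26 V, with n = 2 electrons transferred.
Balancing gives Hg^2+(aq) + 2 Cr^2+(aq) → Hg(l) + 2 Cr^3+(aq); hence Q = [Cr^3+(aq)]^2 / ([Hg^2+(aq)]·[Cr^2+(aq)]^2) = 0.296 (log Q = −0.529).
By the Nernst equation, E = +1.26 − (0.0592/2)·(−0.529) = +1.28 V.

+1.28 V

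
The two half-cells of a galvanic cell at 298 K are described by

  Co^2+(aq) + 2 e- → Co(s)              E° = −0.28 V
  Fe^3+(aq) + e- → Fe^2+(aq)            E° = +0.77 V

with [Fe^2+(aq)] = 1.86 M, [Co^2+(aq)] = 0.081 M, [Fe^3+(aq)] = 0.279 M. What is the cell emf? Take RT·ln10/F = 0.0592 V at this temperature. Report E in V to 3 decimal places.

+1.034 V

The Fe³⁺/Fe²⁺ couple has the more positive E°, so it is the cathode; Co²⁺/Co is the anode.
E°cell = E°cat − E°an = +0.77 − (−0.28) = +1.05 V; n = 2.
For the overall reaction 2 Fe^3+(aq) + Co(s) → 2 Fe^2+(aq) + Co^2+(aq), Q = ([Fe^2+(aq)]^2·[Co^2+(aq)]) / [Fe^3+(aq)]^2 = 3.6, giving log Q = 0.556.
Applying E = E° − (RT ln10/nF)·log Q gives +1.05 − (0.0592/2)(0.556) = +1.034 V.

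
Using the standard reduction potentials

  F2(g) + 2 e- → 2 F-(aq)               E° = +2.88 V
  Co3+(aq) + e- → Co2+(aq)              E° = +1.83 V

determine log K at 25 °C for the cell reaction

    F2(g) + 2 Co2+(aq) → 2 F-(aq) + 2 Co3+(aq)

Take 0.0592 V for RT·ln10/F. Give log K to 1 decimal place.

log K = 35.5

The F₂/F⁻ couple is reduced (cathode); E°cell = +2.88 − (+1.83) = +1.05 V with n = 2.
At equilibrium E = 0, so log K = nE°cell / 0.0592 = (2)(+1.05) / 0.0592 = 35.5.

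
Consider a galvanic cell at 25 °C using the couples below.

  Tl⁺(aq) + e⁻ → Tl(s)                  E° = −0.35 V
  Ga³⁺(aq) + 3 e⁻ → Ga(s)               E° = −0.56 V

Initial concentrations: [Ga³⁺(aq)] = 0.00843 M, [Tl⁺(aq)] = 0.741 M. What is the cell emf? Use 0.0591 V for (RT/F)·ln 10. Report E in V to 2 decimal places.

+0.24 V

Since E°(Tl⁺/Tl) > E°(Ga³⁺/Ga), Tl⁺/Tl serves as the cathode.
E°cell = E°cat − E°an = −0.35 − (−0.56) = +0.21 V; n = 3.
For the overall reaction 3 Tl⁺(aq) + Ga(s) → 3 Tl(s) + Ga³⁺(aq), Q = [Ga³⁺(aq)] / [Tl⁺(aq)]^3 = 0.0207, giving log Q = −1.684.
By the Nernst equation, E = +0.21 − (0.0591/3)·(−1.684) = +0.24 V.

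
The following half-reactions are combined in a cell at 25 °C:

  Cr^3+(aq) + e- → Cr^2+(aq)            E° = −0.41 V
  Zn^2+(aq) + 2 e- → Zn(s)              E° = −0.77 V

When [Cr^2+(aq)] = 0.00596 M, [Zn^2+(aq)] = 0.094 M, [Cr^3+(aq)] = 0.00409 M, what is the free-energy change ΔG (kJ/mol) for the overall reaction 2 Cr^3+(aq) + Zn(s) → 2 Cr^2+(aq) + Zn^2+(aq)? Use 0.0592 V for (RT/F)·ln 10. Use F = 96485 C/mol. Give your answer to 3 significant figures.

−73.5 kJ/mol

E°cell = −0.41 − (−0.77) = +0.36 V; the balanced reaction transfers n = 2 electrons.
Q = ([Cr^2+(aq)]^2·[Zn^2+(aq)]) / [Cr^3+(aq)]^2 = 0.2, so log Q = −0.700 and E = +0.36 − (0.0592/2)(−0.700) = +0.3807 V.
ΔG = −nFE = −(2)(96485)(+0.3807) J/mol = −73.5 kJ/mol.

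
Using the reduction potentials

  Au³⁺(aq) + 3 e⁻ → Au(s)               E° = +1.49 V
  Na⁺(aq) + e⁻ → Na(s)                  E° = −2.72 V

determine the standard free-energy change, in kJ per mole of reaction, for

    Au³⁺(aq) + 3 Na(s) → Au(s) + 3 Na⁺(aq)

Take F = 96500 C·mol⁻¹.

In the reaction as written Au³⁺(aq) is reduced, so the Au³⁺/Au couple is the cathode and Na⁺/Na is the anode.
E°cell = +1.49 − (−2.72) = +4.21 V; balancing electrons gives n = 3.
ΔG° = −nFE°cell = −(3)(96500)(+4.21) J/mol = −1219 kJ/mol.

−1219 kJ/mol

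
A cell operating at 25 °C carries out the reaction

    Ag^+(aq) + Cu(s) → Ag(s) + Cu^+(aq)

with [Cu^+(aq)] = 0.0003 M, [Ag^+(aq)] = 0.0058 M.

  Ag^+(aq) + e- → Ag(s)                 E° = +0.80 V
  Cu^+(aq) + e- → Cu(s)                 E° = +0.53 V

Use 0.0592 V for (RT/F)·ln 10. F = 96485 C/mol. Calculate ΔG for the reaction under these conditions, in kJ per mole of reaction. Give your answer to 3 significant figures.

E°cell = +0.80 − (+0.53) = +0.27 V; the balanced reaction transfers n = 1 electron.
Here Q = [Cu^+(aq)] / [Ag^+(aq)] = 0.0517 (log Q = −1.286), giving E = +0.27 − (0.0592/1)·(−1.286) = +0.3461 V.
Then ΔG = −nFE = −1 × 96485 × +0.3461 J/mol = −33.4 kJ/mol.

−33.4 kJ/mol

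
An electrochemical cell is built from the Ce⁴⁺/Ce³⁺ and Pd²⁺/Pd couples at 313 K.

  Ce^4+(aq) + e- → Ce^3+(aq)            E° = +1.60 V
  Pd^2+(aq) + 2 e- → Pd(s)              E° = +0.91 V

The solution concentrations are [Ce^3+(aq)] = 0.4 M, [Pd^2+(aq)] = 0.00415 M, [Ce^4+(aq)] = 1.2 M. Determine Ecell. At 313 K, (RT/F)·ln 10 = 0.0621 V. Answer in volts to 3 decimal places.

+0.794 V

Ce⁴⁺/Ce³⁺ is reduced (cathode, E° = +1.60 V) and Pd²⁺/Pd is oxidized (anode).
E°cell = E°cat − E°an = +1.60 − (+0.91) = +0.69 V; n = 2.
The balanced reaction is 2 Ce^4+(aq) + Pd(s) → 2 Ce^3+(aq) + Pd^2+(aq), so Q = ([Ce^3+(aq)]^2·[Pd^2+(aq)]) / [Ce^4+(aq)]^2 = 0.000461 and log Q = −3.336.
Applying E = E° − (RT ln10/nF)·log Q gives +0.69 − (0.0621/2)(−3.336) = +0.794 V.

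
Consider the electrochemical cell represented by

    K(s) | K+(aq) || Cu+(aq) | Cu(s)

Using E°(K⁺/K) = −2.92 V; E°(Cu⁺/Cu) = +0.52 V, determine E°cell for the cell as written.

By convention the left-hand electrode in cell notation is the anode (oxidation) and the right-hand electrode is the cathode (reduction).
E°cell = E°(right) − E°(left) = +0.52 − (−2.92) = +3.44 V.

+3.44 V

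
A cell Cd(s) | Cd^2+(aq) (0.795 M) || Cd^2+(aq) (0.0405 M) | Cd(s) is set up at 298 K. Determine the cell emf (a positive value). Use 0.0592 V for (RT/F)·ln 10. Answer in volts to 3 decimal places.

For a concentration cell E°cell = 0, since both electrodes use the same couple.
The compartment with the higher Cd^2+(aq) concentration (0.795 M) acts as the cathode; ions are reduced there and produced at the dilute (0.0405 M) anode.
With n = 2, Ecell = −(0.0592/2)·log([dilute]/[conc]) = −(0.0592/2)·log(0.0405/0.795) = +0.038 V.

0.038 V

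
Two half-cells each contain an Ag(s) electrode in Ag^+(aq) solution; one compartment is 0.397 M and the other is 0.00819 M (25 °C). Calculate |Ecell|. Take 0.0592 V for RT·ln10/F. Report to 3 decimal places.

For a concentration cell E°cell = 0, since both electrodes use the same couple.
The compartment with the higher Ag^+(aq) concentration (0.397 M) acts as the cathode; ions are reduced there and produced at the dilute (0.00819 M) anode.
With n = 1, Ecell = −(0.0592/1)·log([dilute]/[conc]) = −(0.0592/1)·log(0.00819/0.397) = +0.100 V.

0.100 V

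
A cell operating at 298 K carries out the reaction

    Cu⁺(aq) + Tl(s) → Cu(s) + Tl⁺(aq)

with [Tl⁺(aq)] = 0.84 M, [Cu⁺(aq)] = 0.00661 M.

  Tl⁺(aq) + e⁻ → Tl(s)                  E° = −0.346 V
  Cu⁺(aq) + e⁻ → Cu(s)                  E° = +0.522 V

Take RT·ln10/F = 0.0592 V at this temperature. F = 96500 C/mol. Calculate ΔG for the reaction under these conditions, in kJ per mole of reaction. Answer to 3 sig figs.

−71.7 kJ/mol

The standard cell potential is +0.522 − (−0.346) = +0.868 V, with n = 1 electron in the balanced equation.
The reaction quotient is [Tl⁺(aq)] / [Cu⁺(aq)] = 127; by Nernst, E = +0.868 − (0.0592/1)(2.104) = +0.7434 V.
Then ΔG = −nFE = −1 × 96500 × +0.7434 J/mol = −71.7 kJ/mol.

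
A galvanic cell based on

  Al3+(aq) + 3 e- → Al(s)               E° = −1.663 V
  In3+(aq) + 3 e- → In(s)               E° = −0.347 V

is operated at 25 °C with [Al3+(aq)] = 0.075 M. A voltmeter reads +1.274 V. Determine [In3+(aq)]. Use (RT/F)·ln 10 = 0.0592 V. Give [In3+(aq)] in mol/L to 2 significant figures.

The In³⁺/In couple has the larger reduction potential, so it is the cathode: E°cell = −0.347 − (−1.663) = +1.316 V and n = 3.
From the Nernst equation, log Q = n(E° − E)/0.0592 = 3·(+1.316 − (+1.274))/0.0592 = 2.128.
Balancing electrons gives In3+(aq) + Al(s) → In(s) + Al3+(aq); thus Q = [Al3+(aq)] / [In3+(aq)].
Substituting the known concentrations and solving, log [In3+(aq)] = −3.253 and [In3+(aq)] = 0.00056 M.

0.00056 M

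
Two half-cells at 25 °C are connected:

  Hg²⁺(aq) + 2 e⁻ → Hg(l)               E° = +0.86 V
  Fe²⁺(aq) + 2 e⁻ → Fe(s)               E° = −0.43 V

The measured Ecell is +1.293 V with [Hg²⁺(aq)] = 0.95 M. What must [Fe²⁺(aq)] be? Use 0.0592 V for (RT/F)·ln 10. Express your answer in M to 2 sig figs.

0.75 M

With Hg²⁺/Hg at the cathode and Fe²⁺/Fe at the anode, E°cell = +0.86 − (−0.43) = +1.29 V (n = 2).
From the Nernst equation, log Q = n(E° − E)/0.0592 = 2·(+1.29 − (+1.293))/0.0592 = −0.101.
For Hg²⁺(aq) + Fe(s) → Hg(l) + Fe²⁺(aq), the reaction quotient is Q = [Fe²⁺(aq)] / [Hg²⁺(aq)].
Isolating [Fe²⁺(aq)] in Q = 10^{−0.101} yields log [Fe²⁺(aq)] = −0.123, i.e. 0.75 M.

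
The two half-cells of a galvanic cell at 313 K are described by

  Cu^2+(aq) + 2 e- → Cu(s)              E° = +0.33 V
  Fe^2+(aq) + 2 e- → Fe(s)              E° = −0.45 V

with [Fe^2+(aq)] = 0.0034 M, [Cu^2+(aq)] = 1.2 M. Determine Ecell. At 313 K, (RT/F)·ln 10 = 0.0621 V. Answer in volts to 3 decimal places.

+0.859 V

Cu²⁺/Cu is reduced (cathode, E° = +0.33 V) and Fe²⁺/Fe is oxidized (anode).
E°cell = +0.33 − (−0.45) = +0.78 V, with n = 2 electrons transferred.
For the overall reaction Cu^2+(aq) + Fe(s) → Cu(s) + Fe^2+(aq), Q = [Fe^2+(aq)] / [Cu^2+(aq)] = 0.00283, giving log Q = −2.548.
E = E° − (0.0621/n)·log Q = +0.78 − (0.0621/2)(−2.548) = +0.859 V.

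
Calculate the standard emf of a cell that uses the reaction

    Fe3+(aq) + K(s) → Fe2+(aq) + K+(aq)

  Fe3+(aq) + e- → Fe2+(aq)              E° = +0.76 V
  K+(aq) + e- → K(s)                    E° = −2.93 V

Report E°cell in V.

Fe3+(aq) gains electrons, so the Fe³⁺/Fe²⁺ couple is the cathode; the K⁺/K couple is the anode.
E°cell = E°(cathode) − E°(anode) = +0.76 − (−2.93) = +3.69 V.

+3.69 V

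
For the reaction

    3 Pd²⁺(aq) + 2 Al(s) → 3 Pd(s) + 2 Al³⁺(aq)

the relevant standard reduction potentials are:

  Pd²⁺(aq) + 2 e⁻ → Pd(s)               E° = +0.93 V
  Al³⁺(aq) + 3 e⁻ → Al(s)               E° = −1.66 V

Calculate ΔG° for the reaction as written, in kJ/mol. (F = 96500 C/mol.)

−1500 kJ/mol

In the reaction as written Pd²⁺(aq) is reduced, so the Pd²⁺/Pd couple is the cathode and Al³⁺/Al is the anode.
E°cell = +0.93 − (−1.66) = +2.59 V; balancing electrons gives n = 6.
ΔG° = −nFE°cell = −(6)(96500)(+2.59) J/mol = −1500 kJ/mol.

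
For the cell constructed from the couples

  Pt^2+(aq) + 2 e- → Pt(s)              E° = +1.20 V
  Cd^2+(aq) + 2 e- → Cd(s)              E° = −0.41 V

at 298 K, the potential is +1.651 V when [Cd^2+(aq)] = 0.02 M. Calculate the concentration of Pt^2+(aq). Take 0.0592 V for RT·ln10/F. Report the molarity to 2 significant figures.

0.49 M

With Pt²⁺/Pt at the cathode and Cd²⁺/Cd at the anode, E°cell = +1.20 − (−0.41) = +1.61 V (n = 2).
Since E = E° − (0.0592/n)·log Q, log Q = n(E° − E)/0.0592 = −1.385.
For Pt^2+(aq) + Cd(s) → Pt(s) + Cd^2+(aq), the reaction quotient is Q = [Cd^2+(aq)] / [Pt^2+(aq)].
Isolating [Pt^2+(aq)] in Q = 10^{−1.385} yields log [Pt^2+(aq)] = −0.314, i.e. 0.49 M.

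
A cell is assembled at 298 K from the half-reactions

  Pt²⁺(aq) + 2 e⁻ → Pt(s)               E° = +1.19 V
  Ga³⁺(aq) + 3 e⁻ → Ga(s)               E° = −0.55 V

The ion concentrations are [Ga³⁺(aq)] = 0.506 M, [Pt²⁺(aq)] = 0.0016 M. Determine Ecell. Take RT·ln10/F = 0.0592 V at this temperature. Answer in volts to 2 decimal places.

Pt²⁺/Pt is reduced (cathode, E° = +1.19 V) and Ga³⁺/Ga is oxidized (anode).
E°cell = E°cat − E°an = +1.19 − (−0.55) = +1.74 V; n = 6.
For the overall reaction 3 Pt²⁺(aq) + 2 Ga(s) → 3 Pt(s) + 2 Ga³⁺(aq), Q = [Ga³⁺(aq)]^2 / [Pt²⁺(aq)]^3 = 6.25×10^7, giving log Q = 7.796.
Applying E = E° − (RT ln10/nF)·log Q gives +1.74 − (0.0592/6)(7.796) = +1.66 V.

+1.66 V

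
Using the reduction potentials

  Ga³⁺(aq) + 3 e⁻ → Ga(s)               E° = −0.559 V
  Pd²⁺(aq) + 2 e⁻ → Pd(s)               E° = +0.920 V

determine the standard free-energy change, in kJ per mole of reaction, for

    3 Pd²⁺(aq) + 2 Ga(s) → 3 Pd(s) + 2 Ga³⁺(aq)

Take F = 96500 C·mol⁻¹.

−856 kJ/mol

In the reaction as written Pd²⁺(aq) is reduced, so the Pd²⁺/Pd couple is the cathode and Ga³⁺/Ga is the anode.
E°cell = +0.920 − (−0.559) = +1.479 V; balancing electrons gives n = 6.
ΔG° = −nFE°cell = −(6)(96500)(+1.479) J/mol = −856 kJ/mol.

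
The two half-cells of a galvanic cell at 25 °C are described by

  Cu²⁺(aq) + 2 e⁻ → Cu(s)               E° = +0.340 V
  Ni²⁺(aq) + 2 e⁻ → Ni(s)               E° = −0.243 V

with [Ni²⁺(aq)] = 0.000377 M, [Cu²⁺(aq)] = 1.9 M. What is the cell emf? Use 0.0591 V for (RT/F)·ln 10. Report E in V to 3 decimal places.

Since E°(Cu²⁺/Cu) > E°(Ni²⁺/Ni), Cu²⁺/Cu serves as the cathode.
E°cell = E°cat − E°an = +0.340 − (−0.243) = +0.583 V; n = 2.
Balancing gives Cu²⁺(aq) + Ni(s) → Cu(s) + Ni²⁺(aq); hence Q = [Ni²⁺(aq)] / [Cu²⁺(aq)] = 0.000198 (log Q = −3.702).
By the Nernst equation, E = +0.583 − (0.0591/2)·(−3.702) = +0.692 V.

+0.692 V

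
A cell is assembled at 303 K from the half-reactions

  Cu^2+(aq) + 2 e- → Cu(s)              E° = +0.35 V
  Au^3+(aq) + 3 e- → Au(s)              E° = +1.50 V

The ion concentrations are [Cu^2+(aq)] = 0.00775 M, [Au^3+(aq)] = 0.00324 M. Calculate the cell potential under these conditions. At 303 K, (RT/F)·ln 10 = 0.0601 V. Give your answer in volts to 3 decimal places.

The Au³⁺/Au couple has the more positive E°, so it is the cathode; Cu²⁺/Cu is the anode.
The standard potential is +1.50 − (+0.35) = +1.15 V and the balanced reaction transfers n = 6 electrons.
Balancing gives 2 Au^3+(aq) + 3 Cu(s) → 2 Au(s) + 3 Cu^2+(aq); hence Q = [Cu^2+(aq)]^3 / [Au^3+(aq)]^2 = 0.0443 (log Q = −1.353).
Applying E = E° − (RT ln10/nF)·log Q gives +1.15 − (0.0601/6)(−1.353) = +1.164 V.

+1.164 V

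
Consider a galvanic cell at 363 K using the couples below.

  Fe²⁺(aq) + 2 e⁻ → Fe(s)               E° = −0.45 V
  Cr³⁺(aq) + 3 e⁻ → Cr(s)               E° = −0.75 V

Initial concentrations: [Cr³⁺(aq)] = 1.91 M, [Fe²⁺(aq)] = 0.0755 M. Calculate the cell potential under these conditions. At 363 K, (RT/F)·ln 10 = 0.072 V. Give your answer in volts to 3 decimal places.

Fe²⁺/Fe is reduced (cathode, E° = −0.45 V) and Cr³⁺/Cr is oxidized (anode).
E°cell = E°cat − E°an = −0.45 − (−0.75) = +0.30 V; n = 6.
Balancing gives 3 Fe²⁺(aq) + 2 Cr(s) → 3 Fe(s) + 2 Cr³⁺(aq); hence Q = [Cr³⁺(aq)]^2 / [Fe²⁺(aq)]^3 = 8.48×10^3 (log Q = 3.928).
Applying E = E° − (RT ln10/nF)·log Q gives +0.30 − (0.072/6)(3.928) = +0.253 V.

+0.253 V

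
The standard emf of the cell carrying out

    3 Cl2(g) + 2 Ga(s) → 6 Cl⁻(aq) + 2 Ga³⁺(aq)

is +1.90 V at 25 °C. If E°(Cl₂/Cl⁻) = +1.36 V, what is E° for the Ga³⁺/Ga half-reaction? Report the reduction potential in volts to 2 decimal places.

−0.54 V

In the reaction as written the Cl₂/Cl⁻ couple is reduced (cathode) and Ga³⁺/Ga is oxidized (anode), so E°cell = E°(Cl₂/Cl⁻) − E°(Ga³⁺/Ga).
E°(Ga³⁺/Ga) = E°(cathode) − E°cell = +1.36 − (+1.90) = −0.54 V.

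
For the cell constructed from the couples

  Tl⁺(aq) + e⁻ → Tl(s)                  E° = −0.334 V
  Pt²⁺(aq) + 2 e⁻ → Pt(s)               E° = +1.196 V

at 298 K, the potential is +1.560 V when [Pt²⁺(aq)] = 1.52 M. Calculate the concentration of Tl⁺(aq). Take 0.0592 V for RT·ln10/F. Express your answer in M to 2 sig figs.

Pt²⁺/Pt is the cathode (higher E°); E°cell = +1.196 − (−0.334) = +1.530 V with n = 2.
Rearranging E = E° − (0.0592/n)·log Q gives log Q = 2(+1.530 − (+1.560))/0.0592 = −1.014.
For Pt²⁺(aq) + 2 Tl(s) → Pt(s) + 2 Tl⁺(aq), the reaction quotient is Q = [Tl⁺(aq)]^2 / [Pt²⁺(aq)].
Substituting the known concentrations and solving, log [Tl⁺(aq)] = −0.416 and [Tl⁺(aq)] = 0.38 M.

0.38 M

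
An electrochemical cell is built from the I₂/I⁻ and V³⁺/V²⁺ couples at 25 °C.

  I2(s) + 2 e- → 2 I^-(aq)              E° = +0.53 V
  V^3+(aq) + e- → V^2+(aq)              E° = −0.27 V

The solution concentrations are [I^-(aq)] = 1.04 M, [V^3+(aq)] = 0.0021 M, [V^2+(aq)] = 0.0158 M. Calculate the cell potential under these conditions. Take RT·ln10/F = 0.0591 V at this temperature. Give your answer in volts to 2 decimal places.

+0.85 V

Since E°(I₂/I⁻) > E°(V³⁺/V²⁺), I₂/I⁻ serves as the cathode.
The standard potential is +0.53 − (−0.27) = +0.80 V and the balanced reaction transfers n = 2 electrons.
For the overall reaction I2(s) + 2 V^2+(aq) → 2 I^-(aq) + 2 V^3+(aq), Q = ([I^-(aq)]^2·[V^3+(aq)]^2) / [V^2+(aq)]^2 = 0.0191, giving log Q = −1.719.
By the Nernst equation, E = +0.80 − (0.0591/2)·(−1.719) = +0.85 V.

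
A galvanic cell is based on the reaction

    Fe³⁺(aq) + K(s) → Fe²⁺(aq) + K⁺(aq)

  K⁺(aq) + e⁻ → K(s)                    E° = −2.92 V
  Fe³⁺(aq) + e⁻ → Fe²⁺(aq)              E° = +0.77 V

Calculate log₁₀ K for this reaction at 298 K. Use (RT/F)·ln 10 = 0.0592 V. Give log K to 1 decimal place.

log K = 62.3

The Fe³⁺/Fe²⁺ couple is reduced (cathode); E°cell = +0.77 − (−2.92) = +3.69 V with n = 1.
At equilibrium E = 0, so log K = nE°cell / 0.0592 = (1)(+3.69) / 0.0592 = 62.3.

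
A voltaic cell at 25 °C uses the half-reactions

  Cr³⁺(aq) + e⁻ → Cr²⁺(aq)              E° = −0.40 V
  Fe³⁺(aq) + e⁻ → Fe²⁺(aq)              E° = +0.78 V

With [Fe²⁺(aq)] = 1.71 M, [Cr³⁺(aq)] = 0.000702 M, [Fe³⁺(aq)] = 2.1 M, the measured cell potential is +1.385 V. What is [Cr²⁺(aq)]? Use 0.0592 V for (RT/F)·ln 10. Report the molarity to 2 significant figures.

1.7 M

With Fe³⁺/Fe²⁺ at the cathode and Cr³⁺/Cr²⁺ at the anode, E°cell = +0.78 − (−0.40) = +1.18 V (n = 1).
Since E = E° − (0.0592/n)·log Q, log Q = n(E° − E)/0.0592 = −3.463.
Balancing electrons gives Fe³⁺(aq) + Cr²⁺(aq) → Fe²⁺(aq) + Cr³⁺(aq); thus Q = ([Fe²⁺(aq)]·[Cr³⁺(aq)]) / ([Fe³⁺(aq)]·[Cr²⁺(aq)]).
Substituting the known concentrations and solving, log [Cr²⁺(aq)] = 0.220 and [Cr²⁺(aq)] = 1.7 M.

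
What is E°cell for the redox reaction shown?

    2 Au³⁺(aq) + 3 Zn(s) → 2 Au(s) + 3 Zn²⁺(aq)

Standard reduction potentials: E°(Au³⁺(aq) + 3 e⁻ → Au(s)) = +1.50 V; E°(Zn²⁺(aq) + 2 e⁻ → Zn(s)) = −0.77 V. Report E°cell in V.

+2.27 V

Au³⁺(aq) gains electrons, so the Au³⁺/Au couple is the cathode; the Zn²⁺/Zn couple is the anode.
E°cell = E°(cathode) − E°(anode) = +1.50 − (−0.77) = +2.27 V.
The positive value indicates the reaction is spontaneous as written.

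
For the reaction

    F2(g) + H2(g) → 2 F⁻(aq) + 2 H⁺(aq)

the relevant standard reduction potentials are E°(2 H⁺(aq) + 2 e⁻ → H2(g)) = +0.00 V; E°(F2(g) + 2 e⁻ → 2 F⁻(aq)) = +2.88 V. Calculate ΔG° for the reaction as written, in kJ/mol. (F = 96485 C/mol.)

−556 kJ/mol

In the reaction as written F2(g) is reduced, so the F₂/F⁻ couple is the cathode and 2H⁺/H₂ is the anode.
E°cell = +2.88 − (+0.00) = +2.88 V; balancing electrons gives n = 2.
ΔG° = −nFE°cell = −(2)(96485)(+2.88) J/mol = −556 kJ/mol.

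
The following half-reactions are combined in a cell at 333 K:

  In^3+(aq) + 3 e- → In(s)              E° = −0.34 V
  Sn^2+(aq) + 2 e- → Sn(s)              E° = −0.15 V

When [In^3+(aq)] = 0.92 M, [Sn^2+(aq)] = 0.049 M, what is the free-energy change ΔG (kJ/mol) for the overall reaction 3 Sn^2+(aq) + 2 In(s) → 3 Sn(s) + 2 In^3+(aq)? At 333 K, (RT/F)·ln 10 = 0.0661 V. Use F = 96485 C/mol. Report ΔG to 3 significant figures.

−85.4 kJ/mol

The standard cell potential is −0.15 − (−0.34) = +0.19 V, with n = 6 electrons in the balanced equation.
Here Q = [In^3+(aq)]^2 / [Sn^2+(aq)]^3 = 7.19×10^3 (log Q = 3.857), giving E = +0.19 − (0.0661/6)·(3.857) = +0.1475 V.
ΔG = −nFE = −(6)(96485)(+0.1475) J/mol = −85.4 kJ/mol.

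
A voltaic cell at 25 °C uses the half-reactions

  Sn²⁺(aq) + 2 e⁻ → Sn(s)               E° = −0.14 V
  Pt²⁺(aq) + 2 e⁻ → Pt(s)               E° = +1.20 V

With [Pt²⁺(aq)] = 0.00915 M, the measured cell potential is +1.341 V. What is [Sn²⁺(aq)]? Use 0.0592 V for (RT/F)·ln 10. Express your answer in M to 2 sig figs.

The Pt²⁺/Pt couple has the larger reduction potential, so it is the cathode: E°cell = +1.20 − (−0.14) = +1.34 V and n = 2.
From the Nernst equation, log Q = n(E° − E)/0.0592 = 2·(+1.34 − (+1.341))/0.0592 = −0.034.
The balanced reaction is Pt²⁺(aq) + Sn(s) → Pt(s) + Sn²⁺(aq), so Q = [Sn²⁺(aq)] / [Pt²⁺(aq)].
Substituting the known concentrations and solving, log [Sn²⁺(aq)] = −2.073 and [Sn²⁺(aq)] = 0.0085 M.

0.0085 M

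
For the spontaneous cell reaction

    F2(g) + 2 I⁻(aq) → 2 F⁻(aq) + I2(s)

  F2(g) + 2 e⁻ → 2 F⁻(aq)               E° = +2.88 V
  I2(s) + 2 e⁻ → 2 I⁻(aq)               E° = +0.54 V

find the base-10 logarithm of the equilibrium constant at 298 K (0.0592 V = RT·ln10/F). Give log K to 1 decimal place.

log K = 79.1

The F₂/F⁻ couple is reduced (cathode); E°cell = +2.88 − (+0.54) = +2.34 V with n = 2.
At equilibrium E = 0, so log K = nE°cell / 0.0592 = (2)(+2.34) / 0.0592 = 79.1.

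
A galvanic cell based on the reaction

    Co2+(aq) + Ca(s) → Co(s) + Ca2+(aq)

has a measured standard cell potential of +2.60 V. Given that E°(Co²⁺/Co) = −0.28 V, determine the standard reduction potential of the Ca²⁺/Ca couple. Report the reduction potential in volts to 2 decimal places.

In the reaction as written the Co²⁺/Co couple is reduced (cathode) and Ca²⁺/Ca is oxidized (anode), so E°cell = E°(Co²⁺/Co) − E°(Ca²⁺/Ca).
E°(Ca²⁺/Ca) = E°(cathode) − E°cell = −0.28 − (+2.60) = −2.88 V.

−2.88 V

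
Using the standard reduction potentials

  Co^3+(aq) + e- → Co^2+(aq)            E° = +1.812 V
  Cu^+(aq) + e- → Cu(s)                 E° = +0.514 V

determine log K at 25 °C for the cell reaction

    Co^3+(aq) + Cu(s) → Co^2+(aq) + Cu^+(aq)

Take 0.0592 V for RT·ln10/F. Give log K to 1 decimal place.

The Co³⁺/Co²⁺ couple is reduced (cathode); E°cell = +1.812 − (+0.514) = +1.298 V with n = 1.
At equilibrium E = 0, so log K = nE°cell / 0.0592 = (1)(+1.298) / 0.0592 = 21.9.

log K = 21.9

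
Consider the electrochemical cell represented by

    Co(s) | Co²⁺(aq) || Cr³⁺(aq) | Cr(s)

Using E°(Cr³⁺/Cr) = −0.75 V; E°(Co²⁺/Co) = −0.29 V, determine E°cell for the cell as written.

By convention the left-hand electrode in cell notation is the anode (oxidation) and the right-hand electrode is the cathode (reduction).
E°cell = E°(right) − E°(left) = −0.75 − (−0.29) = −0.46 V.
The negative sign shows that, as written, the cell would require an external voltage to drive the reaction.

−0.46 V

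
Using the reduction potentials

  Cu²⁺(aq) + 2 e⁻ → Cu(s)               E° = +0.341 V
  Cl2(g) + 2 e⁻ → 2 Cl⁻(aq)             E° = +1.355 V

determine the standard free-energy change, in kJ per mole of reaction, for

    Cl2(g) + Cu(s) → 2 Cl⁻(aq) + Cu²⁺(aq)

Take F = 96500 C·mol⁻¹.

In the reaction as written Cl2(g) is reduced, so the Cl₂/Cl⁻ couple is the cathode and Cu²⁺/Cu is the anode.
E°cell = +1.355 − (+0.341) = +1.014 V; balancing electrons gives n = 2.
ΔG° = −nFE°cell = −(2)(96500)(+1.014) J/mol = −196 kJ/mol.

−196 kJ/mol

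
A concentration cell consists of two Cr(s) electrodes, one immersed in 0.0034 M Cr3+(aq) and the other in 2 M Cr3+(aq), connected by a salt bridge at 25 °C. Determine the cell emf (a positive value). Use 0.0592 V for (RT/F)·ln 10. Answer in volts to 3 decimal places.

For a concentration cell E°cell = 0, since both electrodes use the same couple.
The compartment with the higher Cr3+(aq) concentration (2 M) acts as the cathode; ions are reduced there and produced at the dilute (0.0034 M) anode.
With n = 3, Ecell = −(0.0592/3)·log([dilute]/[conc]) = −(0.0592/3)·log(0.0034/2) = +0.055 V.

0.055 V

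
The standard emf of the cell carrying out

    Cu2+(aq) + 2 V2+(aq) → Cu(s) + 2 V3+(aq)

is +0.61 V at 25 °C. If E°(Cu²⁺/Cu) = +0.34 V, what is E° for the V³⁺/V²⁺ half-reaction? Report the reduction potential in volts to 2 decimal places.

−0.27 V

In the reaction as written the Cu²⁺/Cu couple is reduced (cathode) and V³⁺/V²⁺ is oxidized (anode), so E°cell = E°(Cu²⁺/Cu) − E°(V³⁺/V²⁺).
E°(V³⁺/V²⁺) = E°(cathode) − E°cell = +0.34 − (+0.61) = −0.27 V.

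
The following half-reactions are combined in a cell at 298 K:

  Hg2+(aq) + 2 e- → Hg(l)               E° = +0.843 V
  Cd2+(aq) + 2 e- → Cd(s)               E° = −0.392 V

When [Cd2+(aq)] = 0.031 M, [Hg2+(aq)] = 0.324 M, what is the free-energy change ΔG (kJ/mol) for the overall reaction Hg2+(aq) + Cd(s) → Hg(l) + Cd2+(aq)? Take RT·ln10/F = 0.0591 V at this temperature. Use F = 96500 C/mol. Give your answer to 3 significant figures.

−244 kJ/mol

E°cell = +0.843 − (−0.392) = +1.235 V; the balanced reaction transfers n = 2 electrons.
Q = [Cd2+(aq)] / [Hg2+(aq)] = 0.0957, so log Q = −1.019 and E = +1.235 − (0.0591/2)(−1.019) = +1.2651 V.
Finally ΔG = −nFE = −(2)(96500 C/mol)(+1.2651 V) = −244 kJ/mol.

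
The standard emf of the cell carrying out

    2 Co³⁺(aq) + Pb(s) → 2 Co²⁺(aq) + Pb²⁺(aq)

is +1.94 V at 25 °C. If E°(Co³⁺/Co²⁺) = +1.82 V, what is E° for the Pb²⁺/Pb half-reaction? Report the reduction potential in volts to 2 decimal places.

In the reaction as written the Co³⁺/Co²⁺ couple is reduced (cathode) and Pb²⁺/Pb is oxidized (anode), so E°cell = E°(Co³⁺/Co²⁺) − E°(Pb²⁺/Pb).
E°(Pb²⁺/Pb) = E°(cathode) − E°cell = +1.82 − (+1.94) = −0.12 V.

−0.12 V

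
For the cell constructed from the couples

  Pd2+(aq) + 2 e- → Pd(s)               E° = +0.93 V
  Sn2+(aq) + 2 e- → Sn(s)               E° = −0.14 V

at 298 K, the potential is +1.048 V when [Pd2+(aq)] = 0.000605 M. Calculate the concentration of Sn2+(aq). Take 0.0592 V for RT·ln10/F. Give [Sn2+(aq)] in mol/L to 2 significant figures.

0.0033 M

Pd²⁺/Pd is the cathode (higher E°); E°cell = +0.93 − (−0.14) = +1.07 V with n = 2.
Since E = E° − (0.0592/n)·log Q, log Q = n(E° − E)/0.0592 = 0.743.
For Pd2+(aq) + Sn(s) → Pd(s) + Sn2+(aq), the reaction quotient is Q = [Sn2+(aq)] / [Pd2+(aq)].
Solving for the unknown gives log [Sn2+(aq)] = −2.475, so [Sn2+(aq)] ≈ 0.0033 M.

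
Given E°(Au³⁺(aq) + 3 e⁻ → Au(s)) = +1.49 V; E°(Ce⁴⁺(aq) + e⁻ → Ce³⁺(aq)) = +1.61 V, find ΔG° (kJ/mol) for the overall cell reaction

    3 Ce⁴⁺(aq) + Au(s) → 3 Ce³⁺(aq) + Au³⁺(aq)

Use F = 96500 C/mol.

−34.7 kJ/mol

In the reaction as written Ce⁴⁺(aq) is reduced, so the Ce⁴⁺/Ce³⁺ couple is the cathode and Au³⁺/Au is the anode.
E°cell = +1.61 − (+1.49) = +0.12 V; balancing electrons gives n = 3.
ΔG° = −nFE°cell = −(3)(96500)(+0.12) J/mol = −34.7 kJ/mol.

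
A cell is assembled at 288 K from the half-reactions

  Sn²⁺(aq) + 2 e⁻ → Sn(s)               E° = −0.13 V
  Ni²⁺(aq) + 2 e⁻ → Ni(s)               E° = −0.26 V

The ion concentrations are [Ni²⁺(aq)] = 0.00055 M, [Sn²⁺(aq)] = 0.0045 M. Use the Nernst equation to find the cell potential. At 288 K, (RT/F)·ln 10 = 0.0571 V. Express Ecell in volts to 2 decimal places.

+0.16 V

Sn²⁺/Sn is reduced (cathode, E° = −0.13 V) and Ni²⁺/Ni is oxidized (anode).
The standard potential is −0.13 − (−0.26) = +0.13 V and the balanced reaction transfers n = 2 electrons.
The balanced reaction is Sn²⁺(aq) + Ni(s) → Sn(s) + Ni²⁺(aq), so Q = [Ni²⁺(aq)] / [Sn²⁺(aq)] = 0.122 and log Q = −0.913.
By the Nernst equation, E = +0.13 − (0.0571/2)·(−0.913) = +0.16 V.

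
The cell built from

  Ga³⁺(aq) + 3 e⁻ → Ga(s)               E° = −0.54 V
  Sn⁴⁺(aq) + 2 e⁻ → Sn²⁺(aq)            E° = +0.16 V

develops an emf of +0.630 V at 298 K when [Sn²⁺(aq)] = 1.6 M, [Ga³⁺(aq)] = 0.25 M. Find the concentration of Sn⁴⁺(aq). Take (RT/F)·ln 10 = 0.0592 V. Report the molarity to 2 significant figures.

0.0027 M

The Sn⁴⁺/Sn²⁺ couple has the larger reduction potential, so it is the cathode: E°cell = +0.16 − (−0.54) = +0.70 V and n = 6.
From the Nernst equation, log Q = n(E° − E)/0.0592 = 6·(+0.70 − (+0.630))/0.0592 = 7.095.
For 3 Sn⁴⁺(aq) + 2 Ga(s) → 3 Sn²⁺(aq) + 2 Ga³⁺(aq), the reaction quotient is Q = ([Sn²⁺(aq)]^3·[Ga³⁺(aq)]^2) / [Sn⁴⁺(aq)]^3.
Solving for the unknown gives log [Sn⁴⁺(aq)] = −2.562, so [Sn⁴⁺(aq)] ≈ 0.0027 M.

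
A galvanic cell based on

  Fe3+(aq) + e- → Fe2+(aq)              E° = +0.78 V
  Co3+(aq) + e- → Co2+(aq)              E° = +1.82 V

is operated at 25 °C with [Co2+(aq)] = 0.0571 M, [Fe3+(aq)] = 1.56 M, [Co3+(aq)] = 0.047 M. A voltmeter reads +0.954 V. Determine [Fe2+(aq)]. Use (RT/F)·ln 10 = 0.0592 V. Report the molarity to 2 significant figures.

The Co³⁺/Co²⁺ couple has the larger reduction potential, so it is the cathode: E°cell = +1.82 − (+0.78) = +1.04 V and n = 1.
Since E = E° − (0.0592/n)·log Q, log Q = n(E° − E)/0.0592 = 1.453.
The balanced reaction is Co3+(aq) + Fe2+(aq) → Co2+(aq) + Fe3+(aq), so Q = ([Co2+(aq)]·[Fe3+(aq)]) / ([Co3+(aq)]·[Fe2+(aq)]).
Solving for the unknown gives log [Fe2+(aq)] = −1.175, so [Fe2+(aq)] ≈ 0.067 M.

0.067 M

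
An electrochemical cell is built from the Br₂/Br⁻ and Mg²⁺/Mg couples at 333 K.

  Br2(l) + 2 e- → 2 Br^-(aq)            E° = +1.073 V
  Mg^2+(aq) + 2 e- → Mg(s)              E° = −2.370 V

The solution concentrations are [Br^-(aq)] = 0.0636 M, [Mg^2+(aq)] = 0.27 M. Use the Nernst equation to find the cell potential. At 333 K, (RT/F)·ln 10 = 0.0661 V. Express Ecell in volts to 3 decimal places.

The Br₂/Br⁻ couple has the more positive E°, so it is the cathode; Mg²⁺/Mg is the anode.
The standard potential is +1.073 − (−2.370) = +3.443 V and the balanced reaction transfers n = 2 electrons.
For the overall reaction Br2(l) + Mg(s) → 2 Br^-(aq) + Mg^2+(aq), Q = [Br^-(aq)]^2·[Mg^2+(aq)] = 0.00109, giving log Q = −2.962.
E = E° − (0.0661/n)·log Q = +3.443 − (0.0661/2)(−2.962) = +3.541 V.

+3.541 V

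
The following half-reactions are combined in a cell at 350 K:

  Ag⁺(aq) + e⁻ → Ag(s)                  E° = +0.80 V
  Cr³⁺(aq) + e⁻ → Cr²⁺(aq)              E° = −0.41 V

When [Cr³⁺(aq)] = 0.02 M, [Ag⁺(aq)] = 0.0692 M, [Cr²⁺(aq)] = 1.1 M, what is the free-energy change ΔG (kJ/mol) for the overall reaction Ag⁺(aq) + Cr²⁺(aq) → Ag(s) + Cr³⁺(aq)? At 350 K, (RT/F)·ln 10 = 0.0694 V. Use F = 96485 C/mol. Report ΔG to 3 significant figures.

With Ag⁺/Ag reduced at the cathode, E°cell = +0.80 − (−0.41) = +1.21 V and n = 1.
Q = [Cr³⁺(aq)] / ([Ag⁺(aq)]·[Cr²⁺(aq)]) = 0.263, so log Q = −0.580 and E = +1.21 − (0.0694/1)(−0.580) = +1.2503 V.
Then ΔG = −nFE = −1 × 96485 × +1.2503 J/mol = −121 kJ/mol.

−121 kJ/mol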